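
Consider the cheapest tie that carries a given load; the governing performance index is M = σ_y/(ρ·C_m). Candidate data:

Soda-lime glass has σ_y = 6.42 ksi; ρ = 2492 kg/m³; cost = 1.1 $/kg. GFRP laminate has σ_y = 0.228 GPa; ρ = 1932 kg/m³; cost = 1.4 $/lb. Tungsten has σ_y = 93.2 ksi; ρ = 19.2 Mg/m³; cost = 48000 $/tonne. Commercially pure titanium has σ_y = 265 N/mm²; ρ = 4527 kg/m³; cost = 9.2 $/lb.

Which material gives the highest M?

Convert each candidate to consistent units, then evaluate M:
  soda-lime glass: σ_y = 44.26 MPa, ρ = 2492 kg/m³, cost = 1.100 $/kg
  GFRP laminate: σ_y = 228.0 MPa, ρ = 1932 kg/m³, cost = 3.086 $/kg
  tungsten: σ_y = 642.6 MPa, ρ = 19200 kg/m³, cost = 48.00 $/kg
  commercially pure titanium: σ_y = 265.0 MPa, ρ = 4527 kg/m³, cost = 20.28 $/kg
  GFRP laminate: M = 38.2 kN·m per $
  soda-lime glass: M = 16.1 kN·m per $
  commercially pure titanium: M = 2.89 kN·m per $
  tungsten: M = 0.697 kN·m per $
GFRP laminate ranks first.

GFRP laminate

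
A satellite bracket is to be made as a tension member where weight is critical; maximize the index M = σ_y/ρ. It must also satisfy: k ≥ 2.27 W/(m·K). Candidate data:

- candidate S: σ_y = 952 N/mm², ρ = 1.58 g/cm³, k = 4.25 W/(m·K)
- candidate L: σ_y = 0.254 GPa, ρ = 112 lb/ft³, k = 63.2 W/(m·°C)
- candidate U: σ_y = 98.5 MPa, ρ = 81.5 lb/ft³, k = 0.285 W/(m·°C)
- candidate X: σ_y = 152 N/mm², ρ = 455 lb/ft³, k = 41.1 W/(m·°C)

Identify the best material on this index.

candidate S

Screen on constraints: k ≥ 2.27 W/(m·K). Survivors: candidate S, candidate L, candidate X.
Normalizing units and computing the index:
  candidate S: σ_y = 952.0 MPa, ρ = 1580 kg/m³
  candidate L: σ_y = 254.0 MPa, ρ = 1794 kg/m³
  candidate X: σ_y = 152.0 MPa, ρ = 7288 kg/m³
  candidate S: M = 603 kN·m/kg
  candidate L: M = 142 kN·m/kg
  candidate X: M = 20.9 kN·m/kg
The maximum is for candidate S.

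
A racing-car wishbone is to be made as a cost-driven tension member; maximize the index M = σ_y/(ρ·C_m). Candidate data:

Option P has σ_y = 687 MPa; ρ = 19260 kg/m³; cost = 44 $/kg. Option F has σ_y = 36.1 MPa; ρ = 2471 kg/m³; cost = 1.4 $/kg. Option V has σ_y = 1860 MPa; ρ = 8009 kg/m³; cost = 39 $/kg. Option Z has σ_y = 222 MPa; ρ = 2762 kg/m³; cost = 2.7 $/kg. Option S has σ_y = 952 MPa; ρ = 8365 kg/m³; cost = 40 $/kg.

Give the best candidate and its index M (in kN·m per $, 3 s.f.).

Computing M directly (units already consistent):
  option Z: M = 29.8 kN·m per $
  option F: M = 10.4 kN·m per $
  option V: M = 5.95 kN·m per $
  option S: M = 2.85 kN·m per $
  option P: M = 0.811 kN·m per $
Option Z has the largest M.

option Z, M = 29.8 kN·m per $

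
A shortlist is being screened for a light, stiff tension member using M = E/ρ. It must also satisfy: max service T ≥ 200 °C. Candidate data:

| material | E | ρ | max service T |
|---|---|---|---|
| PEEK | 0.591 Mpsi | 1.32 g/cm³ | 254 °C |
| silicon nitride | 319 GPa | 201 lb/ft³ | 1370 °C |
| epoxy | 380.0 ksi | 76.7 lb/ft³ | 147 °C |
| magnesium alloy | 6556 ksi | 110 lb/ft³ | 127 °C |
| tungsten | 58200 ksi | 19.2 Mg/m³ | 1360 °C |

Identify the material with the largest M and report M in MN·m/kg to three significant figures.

silicon nitride, M = 99.1 MN·m/kg

Screen on constraints: max service T ≥ 200 °C. Survivors: PEEK, silicon nitride, tungsten.
After converting to SI:
  PEEK: E = 4.075 GPa, ρ = 1320 kg/m³
  silicon nitride: E = 319.0 GPa, ρ = 3220 kg/m³
  tungsten: E = 401.3 GPa, ρ = 19200 kg/m³
  silicon nitride: M = 99.1 MN·m/kg
  tungsten: M = 20.9 MN·m/kg
  PEEK: M = 3.09 MN·m/kg
The maximum is for silicon nitride.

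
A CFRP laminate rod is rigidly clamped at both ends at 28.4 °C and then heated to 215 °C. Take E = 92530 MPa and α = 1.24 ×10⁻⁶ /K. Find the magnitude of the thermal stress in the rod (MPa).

E = 92530 MPa = 92.53 GPa.
ΔT = 186.6 K. Constrained thermal stress σ = E·α·ΔT = 92.53×10³ MPa × 1.24×10⁻⁶ × 186.6 = 21.4 MPa (compressive).

21.4 MPa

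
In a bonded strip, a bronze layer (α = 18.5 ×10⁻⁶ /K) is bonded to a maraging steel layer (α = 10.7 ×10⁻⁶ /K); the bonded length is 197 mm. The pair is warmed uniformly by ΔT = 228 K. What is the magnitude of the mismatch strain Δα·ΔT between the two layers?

1.78×10⁻³

Δα = |18.5 − 10.7|×10⁻⁶/K = 7.80×10⁻⁶/K.
Mismatch strain = Δα·ΔT = 7.80×10⁻⁶ × 228.0 = 1.78×10⁻³.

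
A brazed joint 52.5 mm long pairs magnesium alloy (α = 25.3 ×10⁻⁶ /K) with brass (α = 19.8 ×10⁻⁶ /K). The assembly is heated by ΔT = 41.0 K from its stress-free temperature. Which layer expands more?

α(magnesium alloy) = 25.3×10⁻⁶/K vs α(brass) = 19.8×10⁻⁶/K.
Higher α expands more for the same ΔT: magnesium alloy.

magnesium alloy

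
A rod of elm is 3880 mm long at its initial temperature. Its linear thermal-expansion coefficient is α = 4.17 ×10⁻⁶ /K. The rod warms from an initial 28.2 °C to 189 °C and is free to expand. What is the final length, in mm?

ΔT = 189 − 28.2 = 160.8 K.
ΔL = α·L₀·ΔT = 4.17×10⁻⁶ × 3880 mm × 160.8 K = 2.60 mm.
L = L₀ + ΔL = 3880 + 2.60 = 3882.6 mm.

3882.6 mm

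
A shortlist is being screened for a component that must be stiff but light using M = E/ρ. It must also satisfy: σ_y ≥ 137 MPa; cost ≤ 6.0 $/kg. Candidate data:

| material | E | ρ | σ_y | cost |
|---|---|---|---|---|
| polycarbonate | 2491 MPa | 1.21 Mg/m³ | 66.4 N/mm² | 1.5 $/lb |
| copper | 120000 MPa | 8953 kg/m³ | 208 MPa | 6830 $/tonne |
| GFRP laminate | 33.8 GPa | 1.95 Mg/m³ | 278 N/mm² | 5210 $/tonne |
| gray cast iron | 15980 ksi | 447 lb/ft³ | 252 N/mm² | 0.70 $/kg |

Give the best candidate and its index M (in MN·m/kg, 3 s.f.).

Screen on constraints: σ_y ≥ 137 MPa; cost ≤ 6.0 $/kg. Survivors: GFRP laminate, gray cast iron.
Convert each candidate to consistent units, then evaluate M:
  GFRP laminate: E = 33.80 GPa, ρ = 1950 kg/m³
  gray cast iron: E = 110.2 GPa, ρ = 7160 kg/m³
  GFRP laminate: M = 17.3 MN·m/kg
  gray cast iron: M = 15.4 MN·m/kg
GFRP laminate ranks first.

GFRP laminate, M = 17.3 MN·m/kg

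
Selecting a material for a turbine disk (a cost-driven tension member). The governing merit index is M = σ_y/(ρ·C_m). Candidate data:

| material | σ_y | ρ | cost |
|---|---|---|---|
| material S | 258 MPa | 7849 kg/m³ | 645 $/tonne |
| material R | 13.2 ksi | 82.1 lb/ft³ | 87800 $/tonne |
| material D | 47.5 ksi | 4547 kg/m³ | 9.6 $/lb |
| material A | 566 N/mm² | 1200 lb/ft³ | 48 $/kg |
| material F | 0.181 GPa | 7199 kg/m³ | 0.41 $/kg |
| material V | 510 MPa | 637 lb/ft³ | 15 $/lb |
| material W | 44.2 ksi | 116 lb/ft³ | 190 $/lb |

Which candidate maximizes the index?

material F

Putting every candidate on a common basis:
  material S: σ_y = 258.0 MPa, ρ = 7849 kg/m³, cost = 0.6450 $/kg
  material R: σ_y = 91.01 MPa, ρ = 1315 kg/m³, cost = 87.80 $/kg
  material D: σ_y = 327.5 MPa, ρ = 4547 kg/m³, cost = 21.16 $/kg
  material A: σ_y = 566.0 MPa, ρ = 19220 kg/m³, cost = 48.00 $/kg
  material F: σ_y = 181.0 MPa, ρ = 7199 kg/m³, cost = 0.4100 $/kg
  material V: σ_y = 510.0 MPa, ρ = 10200 kg/m³, cost = 33.07 $/kg
  material W: σ_y = 304.7 MPa, ρ = 1858 kg/m³, cost = 418.9 $/kg
  material F: M = 61.3 kN·m per $
  material S: M = 51.0 kN·m per $
  material D: M = 3.40 kN·m per $
  material V: M = 1.51 kN·m per $
  material R: M = 0.788 kN·m per $
  material A: M = 0.613 kN·m per $
  material W: M = 0.392 kN·m per $
Material F ranks first.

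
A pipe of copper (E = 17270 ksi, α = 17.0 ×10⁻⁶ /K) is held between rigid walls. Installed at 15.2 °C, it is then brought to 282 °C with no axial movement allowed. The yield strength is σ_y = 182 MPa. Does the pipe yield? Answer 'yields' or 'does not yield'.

E = 17270 ksi = 119.1 GPa.
ΔT = 266.8 K. Constrained thermal stress σ = E·α·ΔT = 119.1×10³ MPa × 17.0×10⁻⁶ × 266.8 = 540 MPa (compressive).
Compare to σ_y = 182 MPa: σ ≥ σ_y, so it yields.

yields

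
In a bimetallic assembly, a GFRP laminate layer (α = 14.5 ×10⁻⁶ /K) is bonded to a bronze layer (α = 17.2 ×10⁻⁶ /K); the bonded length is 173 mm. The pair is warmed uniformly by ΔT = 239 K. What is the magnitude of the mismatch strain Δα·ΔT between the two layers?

6.45×10⁻⁴

Δα = |14.5 − 17.2|×10⁻⁶/K = 2.70×10⁻⁶/K.
Mismatch strain = Δα·ΔT = 2.70×10⁻⁶ × 239.0 = 6.45×10⁻⁴.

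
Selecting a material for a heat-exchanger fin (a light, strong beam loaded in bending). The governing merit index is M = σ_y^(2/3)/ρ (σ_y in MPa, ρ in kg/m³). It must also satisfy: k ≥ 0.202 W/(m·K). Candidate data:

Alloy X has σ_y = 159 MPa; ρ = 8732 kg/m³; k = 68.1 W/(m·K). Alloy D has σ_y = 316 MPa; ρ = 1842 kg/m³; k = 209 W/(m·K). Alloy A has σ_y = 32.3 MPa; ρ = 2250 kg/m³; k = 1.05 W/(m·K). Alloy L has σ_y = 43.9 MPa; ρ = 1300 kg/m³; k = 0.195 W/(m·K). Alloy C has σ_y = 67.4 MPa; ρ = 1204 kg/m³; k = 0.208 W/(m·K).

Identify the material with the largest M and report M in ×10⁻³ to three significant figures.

Screen on constraints: k ≥ 0.202 W/(m·K). Survivors: alloy X, alloy D, alloy A, alloy C.
Per-candidate index values:
  alloy D: M = 25.2×10⁻³
  alloy C: M = 13.8×10⁻³
  alloy A: M = 4.51×10⁻³
  alloy X: M = 3.36×10⁻³
Alloy D has the largest M.

alloy D, M = 25.2×10⁻³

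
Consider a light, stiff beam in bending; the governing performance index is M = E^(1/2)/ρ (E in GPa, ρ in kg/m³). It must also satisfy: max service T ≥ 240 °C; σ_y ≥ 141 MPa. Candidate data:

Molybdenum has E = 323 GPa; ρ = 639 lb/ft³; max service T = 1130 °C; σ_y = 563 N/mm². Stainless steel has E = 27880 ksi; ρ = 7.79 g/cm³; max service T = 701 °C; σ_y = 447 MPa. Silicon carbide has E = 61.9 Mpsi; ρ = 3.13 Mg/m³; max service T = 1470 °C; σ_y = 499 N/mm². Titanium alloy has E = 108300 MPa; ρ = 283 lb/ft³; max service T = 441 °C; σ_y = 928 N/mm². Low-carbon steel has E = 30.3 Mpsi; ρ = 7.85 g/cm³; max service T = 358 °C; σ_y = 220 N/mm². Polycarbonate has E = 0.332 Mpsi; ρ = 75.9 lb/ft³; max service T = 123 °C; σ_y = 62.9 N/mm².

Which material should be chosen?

Screen on constraints: max service T ≥ 240 °C; σ_y ≥ 141 MPa. Survivors: molybdenum, stainless steel, silicon carbide, titanium alloy, low-carbon steel.
Convert each candidate to consistent units, then evaluate M:
  molybdenum: E = 323.0 GPa, ρ = 10240 kg/m³
  stainless steel: E = 192.2 GPa, ρ = 7790 kg/m³
  silicon carbide: E = 426.8 GPa, ρ = 3130 kg/m³
  titanium alloy: E = 108.3 GPa, ρ = 4533 kg/m³
  low-carbon steel: E = 208.9 GPa, ρ = 7850 kg/m³
  silicon carbide: M = 6.60×10⁻³
  titanium alloy: M = 2.30×10⁻³
  low-carbon steel: M = 1.84×10⁻³
  stainless steel: M = 1.78×10⁻³
  molybdenum: M = 1.76×10⁻³
Highest index: silicon carbide.

silicon carbide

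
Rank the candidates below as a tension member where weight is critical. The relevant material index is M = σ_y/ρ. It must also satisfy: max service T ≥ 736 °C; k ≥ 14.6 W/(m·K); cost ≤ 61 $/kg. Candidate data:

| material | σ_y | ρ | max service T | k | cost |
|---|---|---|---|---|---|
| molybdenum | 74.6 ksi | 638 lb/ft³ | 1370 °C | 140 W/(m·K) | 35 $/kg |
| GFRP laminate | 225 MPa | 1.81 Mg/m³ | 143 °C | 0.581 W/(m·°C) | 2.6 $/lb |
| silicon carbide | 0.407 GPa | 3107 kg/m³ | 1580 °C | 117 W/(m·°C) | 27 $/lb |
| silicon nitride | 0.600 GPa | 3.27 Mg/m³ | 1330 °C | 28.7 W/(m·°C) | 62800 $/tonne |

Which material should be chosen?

Screen on constraints: max service T ≥ 736 °C; k ≥ 14.6 W/(m·K); cost ≤ 61 $/kg. Survivors: molybdenum, silicon carbide.
Convert each candidate to consistent units, then evaluate M:
  molybdenum: σ_y = 514.3 MPa, ρ = 10220 kg/m³
  silicon carbide: σ_y = 407.0 MPa, ρ = 3107 kg/m³
  silicon carbide: M = 131 kN·m/kg
  molybdenum: M = 50.3 kN·m/kg
The maximum is for silicon carbide.

silicon carbide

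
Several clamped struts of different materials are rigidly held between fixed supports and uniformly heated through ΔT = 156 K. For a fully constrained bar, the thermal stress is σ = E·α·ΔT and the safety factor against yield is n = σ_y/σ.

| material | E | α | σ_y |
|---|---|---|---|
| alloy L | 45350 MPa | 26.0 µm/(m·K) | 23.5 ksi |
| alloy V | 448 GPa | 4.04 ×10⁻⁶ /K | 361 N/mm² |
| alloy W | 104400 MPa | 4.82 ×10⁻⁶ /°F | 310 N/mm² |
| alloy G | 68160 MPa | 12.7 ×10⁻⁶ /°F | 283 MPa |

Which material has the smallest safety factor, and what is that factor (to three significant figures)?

In consistent units (E in GPa, α in ×10⁻⁶/K, σ_y in MPa):
  alloy L: E = 45.35, α = 26.0, σ_y = 162.0 → σ = 184 MPa, n = 0.881
  alloy V: E = 448.0, α = 4.04, σ_y = 361.0 → σ = 282 MPa, n = 1.28
  alloy W: E = 104.4, α = 8.68, σ_y = 310.0 → σ = 141 MPa, n = 2.19
  alloy G: E = 68.16, α = 22.9, σ_y = 283.0 → σ = 243 MPa, n = 1.16
The minimum is alloy L at n = 0.881.

alloy L, n = 0.881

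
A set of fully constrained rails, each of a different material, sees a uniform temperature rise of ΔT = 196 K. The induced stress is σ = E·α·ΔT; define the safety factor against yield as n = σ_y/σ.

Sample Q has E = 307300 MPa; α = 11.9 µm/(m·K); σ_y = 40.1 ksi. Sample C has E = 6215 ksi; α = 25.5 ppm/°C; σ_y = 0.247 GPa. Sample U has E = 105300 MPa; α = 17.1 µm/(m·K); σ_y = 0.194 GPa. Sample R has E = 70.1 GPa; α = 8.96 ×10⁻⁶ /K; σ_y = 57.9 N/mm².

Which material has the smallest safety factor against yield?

sample Q

Converting E to GPa, α to ×10⁻⁶/K, σ_y to MPa, then σ and n for each:
  sample Q: E = 307.3, α = 11.9, σ_y = 276.5 → σ = 717 MPa, n = 0.386
  sample C: E = 42.85, α = 25.5, σ_y = 247.0 → σ = 214 MPa, n = 1.15
  sample U: E = 105.3, α = 17.1, σ_y = 194.0 → σ = 353 MPa, n = 0.550
  sample R: E = 70.10, α = 8.96, σ_y = 57.90 → σ = 123 MPa, n = 0.470
The minimum is sample Q at n = 0.386.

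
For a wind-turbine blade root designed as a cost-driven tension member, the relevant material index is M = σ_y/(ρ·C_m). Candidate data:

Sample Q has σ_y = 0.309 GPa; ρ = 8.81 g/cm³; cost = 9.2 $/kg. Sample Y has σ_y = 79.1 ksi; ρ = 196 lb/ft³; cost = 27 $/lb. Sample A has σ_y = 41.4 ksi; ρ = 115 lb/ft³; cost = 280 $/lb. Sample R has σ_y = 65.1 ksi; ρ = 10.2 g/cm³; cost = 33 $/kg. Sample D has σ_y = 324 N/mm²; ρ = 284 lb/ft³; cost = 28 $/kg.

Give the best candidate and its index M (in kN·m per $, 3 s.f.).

sample Q, M = 3.81 kN·m per $

Putting every candidate on a common basis:
  sample Q: σ_y = 309.0 MPa, ρ = 8810 kg/m³, cost = 9.200 $/kg
  sample Y: σ_y = 545.4 MPa, ρ = 3140 kg/m³, cost = 59.52 $/kg
  sample A: σ_y = 285.4 MPa, ρ = 1842 kg/m³, cost = 617.3 $/kg
  sample R: σ_y = 448.8 MPa, ρ = 10200 kg/m³, cost = 33.00 $/kg
  sample D: σ_y = 324.0 MPa, ρ = 4549 kg/m³, cost = 28.00 $/kg
  sample Q: M = 3.81 kN·m per $
  sample Y: M = 2.92 kN·m per $
  sample D: M = 2.54 kN·m per $
  sample R: M = 1.33 kN·m per $
  sample A: M = 0.251 kN·m per $
Sample Q has the largest M.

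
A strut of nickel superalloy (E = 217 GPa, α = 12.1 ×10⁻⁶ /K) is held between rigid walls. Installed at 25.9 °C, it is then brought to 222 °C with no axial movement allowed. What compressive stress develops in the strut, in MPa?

ΔT = 196.1 K. Constrained thermal stress σ = E·α·ΔT = 217.0×10³ MPa × 12.1×10⁻⁶ × 196.1 = 515 MPa (compressive).

515 MPa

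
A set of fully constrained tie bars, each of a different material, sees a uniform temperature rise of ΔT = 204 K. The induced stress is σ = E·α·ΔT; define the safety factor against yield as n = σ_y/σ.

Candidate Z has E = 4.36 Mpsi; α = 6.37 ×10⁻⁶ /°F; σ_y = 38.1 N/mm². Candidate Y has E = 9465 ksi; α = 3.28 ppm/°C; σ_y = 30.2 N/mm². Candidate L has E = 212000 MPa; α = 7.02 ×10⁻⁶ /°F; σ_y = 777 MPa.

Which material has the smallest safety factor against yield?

Per material, after unit conversion:
  candidate Z: E = 30.06, α = 11.5, σ_y = 38.10 → σ = 70.3 MPa, n = 0.542
  candidate Y: E = 65.26, α = 3.28, σ_y = 30.20 → σ = 43.7 MPa, n = 0.692
  candidate L: E = 212.0, α = 12.6, σ_y = 777.0 → σ = 546 MPa, n = 1.42
Candidate Z has the lowest safety factor, n = 0.542.

candidate Z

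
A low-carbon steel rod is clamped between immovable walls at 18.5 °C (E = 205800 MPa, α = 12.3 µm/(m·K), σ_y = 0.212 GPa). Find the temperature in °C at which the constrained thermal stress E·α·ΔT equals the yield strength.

E = 205800 MPa = 205.8 GPa.
σ_y = 0.212 GPa = 212.0 MPa.
E·α·ΔT = 212.0 MPa ⇒ ΔT = 212.0 / (205.8×10³ × 12.3×10⁻⁶) = 83.75 K.
T = 18.5 + 83.75 = 102.3 °C.

102 °C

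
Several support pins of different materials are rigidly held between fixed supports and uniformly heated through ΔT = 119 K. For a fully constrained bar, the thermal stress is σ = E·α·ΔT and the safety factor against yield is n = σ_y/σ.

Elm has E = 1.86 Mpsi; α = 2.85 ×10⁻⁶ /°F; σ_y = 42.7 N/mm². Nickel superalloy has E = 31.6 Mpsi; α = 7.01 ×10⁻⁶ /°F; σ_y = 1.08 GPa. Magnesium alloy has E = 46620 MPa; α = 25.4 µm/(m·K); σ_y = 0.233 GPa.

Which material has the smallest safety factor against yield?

magnesium alloy

In consistent units (E in GPa, α in ×10⁻⁶/K, σ_y in MPa):
  elm: E = 12.82, α = 5.13, σ_y = 42.70 → σ = 7.83 MPa, n = 5.45
  nickel superalloy: E = 217.9, α = 12.6, σ_y = 1080 → σ = 327 MPa, n = 3.30
  magnesium alloy: E = 46.62, α = 25.4, σ_y = 233.0 → σ = 141 MPa, n = 1.65
Magnesium alloy has the lowest safety factor, n = 1.65.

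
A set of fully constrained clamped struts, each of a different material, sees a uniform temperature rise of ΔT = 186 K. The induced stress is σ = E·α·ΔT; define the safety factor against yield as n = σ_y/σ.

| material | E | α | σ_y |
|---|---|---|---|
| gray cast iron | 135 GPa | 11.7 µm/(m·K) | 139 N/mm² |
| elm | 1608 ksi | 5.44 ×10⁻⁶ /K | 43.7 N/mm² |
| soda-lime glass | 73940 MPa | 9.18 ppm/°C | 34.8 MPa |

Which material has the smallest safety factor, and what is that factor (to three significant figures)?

In consistent units (E in GPa, α in ×10⁻⁶/K, σ_y in MPa):
  gray cast iron: E = 135.0, α = 11.7, σ_y = 139.0 → σ = 294 MPa, n = 0.473
  elm: E = 11.09, α = 5.44, σ_y = 43.70 → σ = 11.2 MPa, n = 3.90
  soda-lime glass: E = 73.94, α = 9.18, σ_y = 34.80 → σ = 126 MPa, n = 0.276
Soda-lime glass has the lowest safety factor, n = 0.276.

soda-lime glass, n = 0.276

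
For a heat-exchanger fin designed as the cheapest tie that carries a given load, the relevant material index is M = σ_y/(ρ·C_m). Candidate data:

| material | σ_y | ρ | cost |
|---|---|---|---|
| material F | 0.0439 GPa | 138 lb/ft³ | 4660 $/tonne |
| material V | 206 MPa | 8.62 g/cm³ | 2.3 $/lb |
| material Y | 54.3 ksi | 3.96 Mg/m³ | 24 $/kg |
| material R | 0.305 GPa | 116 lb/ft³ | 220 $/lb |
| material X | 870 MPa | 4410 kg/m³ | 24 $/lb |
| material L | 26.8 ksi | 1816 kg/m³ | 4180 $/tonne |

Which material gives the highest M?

material L

In SI units:
  material F: σ_y = 43.90 MPa, ρ = 2211 kg/m³, cost = 4.660 $/kg
  material V: σ_y = 206.0 MPa, ρ = 8620 kg/m³, cost = 5.071 $/kg
  material Y: σ_y = 374.4 MPa, ρ = 3960 kg/m³, cost = 24.00 $/kg
  material R: σ_y = 305.0 MPa, ρ = 1858 kg/m³, cost = 485.0 $/kg
  material X: σ_y = 870.0 MPa, ρ = 4410 kg/m³, cost = 52.91 $/kg
  material L: σ_y = 184.8 MPa, ρ = 1816 kg/m³, cost = 4.180 $/kg
  material L: M = 24.3 kN·m per $
  material V: M = 4.71 kN·m per $
  material F: M = 4.26 kN·m per $
  material Y: M = 3.94 kN·m per $
  material X: M = 3.73 kN·m per $
  material R: M = 0.338 kN·m per $
Material L has the largest M.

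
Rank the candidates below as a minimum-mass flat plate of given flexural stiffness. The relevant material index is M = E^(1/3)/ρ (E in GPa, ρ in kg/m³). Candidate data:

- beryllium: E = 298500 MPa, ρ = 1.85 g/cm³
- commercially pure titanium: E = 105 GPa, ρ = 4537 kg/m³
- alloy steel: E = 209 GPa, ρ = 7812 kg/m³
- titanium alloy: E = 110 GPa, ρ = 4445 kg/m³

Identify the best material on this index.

beryllium

Convert each candidate to consistent units, then evaluate M:
  beryllium: E = 298.5 GPa, ρ = 1850 kg/m³
  commercially pure titanium: E = 105.0 GPa, ρ = 4537 kg/m³
  alloy steel: E = 209.0 GPa, ρ = 7812 kg/m³
  titanium alloy: E = 110.0 GPa, ρ = 4445 kg/m³
  beryllium: M = 3.61×10⁻³
  titanium alloy: M = 1.08×10⁻³
  commercially pure titanium: M = 1.04×10⁻³
  alloy steel: M = 0.760×10⁻³
Highest index: beryllium.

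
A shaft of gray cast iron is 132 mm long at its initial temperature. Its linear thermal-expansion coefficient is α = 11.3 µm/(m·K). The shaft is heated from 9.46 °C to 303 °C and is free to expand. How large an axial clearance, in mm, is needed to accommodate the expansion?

0.438 mm

ΔT = 303 − 9.46 = 293.5 K.
ΔL = α·L₀·ΔT = 11.3×10⁻⁶ × 132 mm × 293.5 K = 0.438 mm.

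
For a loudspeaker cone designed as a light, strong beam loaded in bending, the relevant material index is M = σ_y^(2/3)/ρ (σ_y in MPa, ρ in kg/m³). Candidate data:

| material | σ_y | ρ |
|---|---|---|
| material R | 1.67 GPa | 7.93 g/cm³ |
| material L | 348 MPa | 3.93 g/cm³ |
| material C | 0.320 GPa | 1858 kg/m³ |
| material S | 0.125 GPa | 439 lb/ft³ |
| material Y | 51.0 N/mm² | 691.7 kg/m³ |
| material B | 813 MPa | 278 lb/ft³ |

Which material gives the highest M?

Normalizing units and computing the index:
  material R: σ_y = 1670 MPa, ρ = 7930 kg/m³
  material L: σ_y = 348.0 MPa, ρ = 3930 kg/m³
  material C: σ_y = 320.0 MPa, ρ = 1858 kg/m³
  material S: σ_y = 125.0 MPa, ρ = 7032 kg/m³
  material Y: σ_y = 51.00 MPa, ρ = 691.7 kg/m³
  material B: σ_y = 813.0 MPa, ρ = 4453 kg/m³
  material C: M = 25.2×10⁻³
  material Y: M = 19.9×10⁻³
  material B: M = 19.6×10⁻³
  material R: M = 17.8×10⁻³
  material L: M = 12.6×10⁻³
  material S: M = 3.56×10⁻³
The maximum is for material C.

material C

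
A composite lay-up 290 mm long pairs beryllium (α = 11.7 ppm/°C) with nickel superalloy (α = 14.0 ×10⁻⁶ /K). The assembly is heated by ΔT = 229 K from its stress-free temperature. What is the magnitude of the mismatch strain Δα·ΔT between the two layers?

5.27×10⁻⁴

Δα = |11.7 − 14.0|×10⁻⁶/K = 2.30×10⁻⁶/K.
Mismatch strain = Δα·ΔT = 2.30×10⁻⁶ × 229.0 = 5.27×10⁻⁴.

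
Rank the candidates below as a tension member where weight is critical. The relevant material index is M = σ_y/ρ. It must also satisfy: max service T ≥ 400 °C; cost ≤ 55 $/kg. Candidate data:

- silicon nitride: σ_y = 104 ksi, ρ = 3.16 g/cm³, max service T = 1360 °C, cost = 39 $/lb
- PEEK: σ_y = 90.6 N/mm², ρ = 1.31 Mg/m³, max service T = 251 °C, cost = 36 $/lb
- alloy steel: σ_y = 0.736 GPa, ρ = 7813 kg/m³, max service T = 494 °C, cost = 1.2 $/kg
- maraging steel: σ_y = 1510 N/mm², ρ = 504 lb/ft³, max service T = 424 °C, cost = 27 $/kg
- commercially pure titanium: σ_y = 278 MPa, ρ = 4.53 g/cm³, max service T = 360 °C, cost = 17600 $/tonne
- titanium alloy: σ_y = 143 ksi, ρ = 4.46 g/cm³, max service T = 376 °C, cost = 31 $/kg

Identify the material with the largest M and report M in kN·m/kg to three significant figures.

Screen on constraints: max service T ≥ 400 °C; cost ≤ 55 $/kg. Survivors: alloy steel, maraging steel.
Convert each candidate to consistent units, then evaluate M:
  alloy steel: σ_y = 736.0 MPa, ρ = 7813 kg/m³
  maraging steel: σ_y = 1510 MPa, ρ = 8073 kg/m³
  maraging steel: M = 187 kN·m/kg
  alloy steel: M = 94.2 kN·m/kg
Maraging steel has the largest M.

maraging steel, M = 187 kN·m/kg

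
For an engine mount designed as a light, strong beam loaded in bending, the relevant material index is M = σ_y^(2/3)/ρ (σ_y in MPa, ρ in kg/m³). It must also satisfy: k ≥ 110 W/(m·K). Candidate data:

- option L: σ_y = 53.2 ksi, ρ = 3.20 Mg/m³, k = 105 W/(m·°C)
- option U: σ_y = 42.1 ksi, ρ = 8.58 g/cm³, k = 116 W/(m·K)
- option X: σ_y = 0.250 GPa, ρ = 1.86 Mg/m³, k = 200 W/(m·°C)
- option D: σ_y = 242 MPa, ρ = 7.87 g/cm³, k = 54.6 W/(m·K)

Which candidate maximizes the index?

option X

Screen on constraints: k ≥ 110 W/(m·K). Survivors: option U, option X.
In SI units:
  option U: σ_y = 290.3 MPa, ρ = 8580 kg/m³
  option X: σ_y = 250.0 MPa, ρ = 1860 kg/m³
  option X: M = 21.3×10⁻³
  option U: M = 5.11×10⁻³
Highest index: option X.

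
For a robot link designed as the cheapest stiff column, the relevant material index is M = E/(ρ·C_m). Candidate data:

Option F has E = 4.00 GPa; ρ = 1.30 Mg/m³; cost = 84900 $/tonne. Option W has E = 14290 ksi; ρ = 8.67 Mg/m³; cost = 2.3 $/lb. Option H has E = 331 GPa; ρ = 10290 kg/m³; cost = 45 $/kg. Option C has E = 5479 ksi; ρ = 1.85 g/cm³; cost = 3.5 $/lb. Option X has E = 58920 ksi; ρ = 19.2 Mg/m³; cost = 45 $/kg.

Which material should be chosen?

Convert each candidate to consistent units, then evaluate M:
  option F: E = 4.000 GPa, ρ = 1300 kg/m³, cost = 84.90 $/kg
  option W: E = 98.53 GPa, ρ = 8670 kg/m³, cost = 5.071 $/kg
  option H: E = 331.0 GPa, ρ = 10290 kg/m³, cost = 45.00 $/kg
  option C: E = 37.78 GPa, ρ = 1850 kg/m³, cost = 7.716 $/kg
  option X: E = 406.2 GPa, ρ = 19200 kg/m³, cost = 45.00 $/kg
  option C: M = 2.65 MN·m per $
  option W: M = 2.24 MN·m per $
  option H: M = 0.715 MN·m per $
  option X: M = 0.470 MN·m per $
  option F: M = 0.0362 MN·m per $
Option C ranks first.

option C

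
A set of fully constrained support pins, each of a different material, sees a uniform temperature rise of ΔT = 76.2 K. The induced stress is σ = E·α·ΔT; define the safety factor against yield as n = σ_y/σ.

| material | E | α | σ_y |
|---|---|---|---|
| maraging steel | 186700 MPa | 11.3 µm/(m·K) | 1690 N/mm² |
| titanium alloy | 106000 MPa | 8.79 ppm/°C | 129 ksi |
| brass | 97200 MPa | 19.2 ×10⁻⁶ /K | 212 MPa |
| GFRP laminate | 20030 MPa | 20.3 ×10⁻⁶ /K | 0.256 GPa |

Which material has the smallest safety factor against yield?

brass

Per material, after unit conversion:
  maraging steel: E = 186.7, α = 11.3, σ_y = 1690 → σ = 161 MPa, n = 10.5
  titanium alloy: E = 106.0, α = 8.79, σ_y = 889.4 → σ = 71.0 MPa, n = 12.5
  brass: E = 97.20, α = 19.2, σ_y = 212.0 → σ = 142 MPa, n = 1.49
  GFRP laminate: E = 20.03, α = 20.3, σ_y = 256.0 → σ = 31.0 MPa, n = 8.26
Smallest n: brass with n = 1.49.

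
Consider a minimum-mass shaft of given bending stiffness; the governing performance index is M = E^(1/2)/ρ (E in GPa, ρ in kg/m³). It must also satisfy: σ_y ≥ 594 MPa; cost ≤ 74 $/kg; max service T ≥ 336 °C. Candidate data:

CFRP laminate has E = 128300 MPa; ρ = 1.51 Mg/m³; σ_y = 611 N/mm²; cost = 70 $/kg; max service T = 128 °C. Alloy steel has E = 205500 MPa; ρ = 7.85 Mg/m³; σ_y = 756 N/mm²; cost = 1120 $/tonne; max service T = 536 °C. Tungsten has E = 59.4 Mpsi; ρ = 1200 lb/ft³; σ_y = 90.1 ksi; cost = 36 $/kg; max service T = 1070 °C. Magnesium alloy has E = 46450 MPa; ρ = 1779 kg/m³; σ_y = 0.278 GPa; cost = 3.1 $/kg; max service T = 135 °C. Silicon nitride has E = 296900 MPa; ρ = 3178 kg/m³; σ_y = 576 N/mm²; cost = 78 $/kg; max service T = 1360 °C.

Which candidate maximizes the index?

alloy steel

Screen on constraints: σ_y ≥ 594 MPa; cost ≤ 74 $/kg; max service T ≥ 336 °C. Survivors: alloy steel, tungsten.
Normalizing units and computing the index:
  alloy steel: E = 205.5 GPa, ρ = 7850 kg/m³
  tungsten: E = 409.5 GPa, ρ = 19220 kg/m³
  alloy steel: M = 1.83×10⁻³
  tungsten: M = 1.05×10⁻³
Alloy steel has the largest M.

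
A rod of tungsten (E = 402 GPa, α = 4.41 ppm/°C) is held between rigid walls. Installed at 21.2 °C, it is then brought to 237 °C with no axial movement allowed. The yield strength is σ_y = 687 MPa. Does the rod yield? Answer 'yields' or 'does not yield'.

ΔT = 215.8 K. Constrained thermal stress σ = E·α·ΔT = 402.0×10³ MPa × 4.41×10⁻⁶ × 215.8 = 383 MPa (compressive).
Compare to σ_y = 687 MPa: σ < σ_y, so it does not yield.

does not yield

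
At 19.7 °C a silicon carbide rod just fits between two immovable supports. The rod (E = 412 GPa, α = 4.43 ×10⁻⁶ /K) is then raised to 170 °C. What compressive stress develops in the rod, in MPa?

ΔT = 150.3 K. Constrained thermal stress σ = E·α·ΔT = 412.0×10³ MPa × 4.43×10⁻⁶ × 150.3 = 274 MPa (compressive).

274 MPa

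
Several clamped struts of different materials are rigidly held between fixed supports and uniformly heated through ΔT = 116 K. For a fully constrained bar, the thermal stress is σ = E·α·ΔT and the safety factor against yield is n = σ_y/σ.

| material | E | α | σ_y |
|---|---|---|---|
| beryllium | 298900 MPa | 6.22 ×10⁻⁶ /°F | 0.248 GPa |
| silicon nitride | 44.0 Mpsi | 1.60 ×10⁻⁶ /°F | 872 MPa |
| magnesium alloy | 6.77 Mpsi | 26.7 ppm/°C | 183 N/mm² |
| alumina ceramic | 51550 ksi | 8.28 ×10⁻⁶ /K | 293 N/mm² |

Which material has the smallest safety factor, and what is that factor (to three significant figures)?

Per material, after unit conversion:
  beryllium: E = 298.9, α = 11.2, σ_y = 248.0 → σ = 388 MPa, n = 0.639
  silicon nitride: E = 303.4, α = 2.88, σ_y = 872.0 → σ = 101 MPa, n = 8.60
  magnesium alloy: E = 46.68, α = 26.7, σ_y = 183.0 → σ = 145 MPa, n = 1.27
  alumina ceramic: E = 355.4, α = 8.28, σ_y = 293.0 → σ = 341 MPa, n = 0.858
The minimum is beryllium at n = 0.639.

beryllium, n = 0.639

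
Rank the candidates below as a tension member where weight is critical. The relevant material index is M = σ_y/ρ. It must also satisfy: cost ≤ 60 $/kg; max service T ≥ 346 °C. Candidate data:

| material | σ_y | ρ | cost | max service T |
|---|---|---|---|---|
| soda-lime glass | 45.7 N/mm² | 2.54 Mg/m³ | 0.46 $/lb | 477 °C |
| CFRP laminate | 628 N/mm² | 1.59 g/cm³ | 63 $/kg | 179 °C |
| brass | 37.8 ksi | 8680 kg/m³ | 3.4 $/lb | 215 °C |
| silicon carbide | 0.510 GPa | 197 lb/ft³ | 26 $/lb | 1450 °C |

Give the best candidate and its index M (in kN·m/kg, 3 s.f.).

silicon carbide, M = 162 kN·m/kg

Screen on constraints: cost ≤ 60 $/kg; max service T ≥ 346 °C. Survivors: soda-lime glass, silicon carbide.
Convert each candidate to consistent units, then evaluate M:
  soda-lime glass: σ_y = 45.70 MPa, ρ = 2540 kg/m³
  silicon carbide: σ_y = 510.0 MPa, ρ = 3156 kg/m³
  silicon carbide: M = 162 kN·m/kg
  soda-lime glass: M = 18.0 kN·m/kg
Silicon carbide has the largest M.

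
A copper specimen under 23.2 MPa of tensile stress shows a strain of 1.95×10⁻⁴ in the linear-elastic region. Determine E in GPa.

119 GPa

E = σ/ε = 23.2 MPa / 1.95×10⁻⁴ = 119000 MPa = 119 GPa.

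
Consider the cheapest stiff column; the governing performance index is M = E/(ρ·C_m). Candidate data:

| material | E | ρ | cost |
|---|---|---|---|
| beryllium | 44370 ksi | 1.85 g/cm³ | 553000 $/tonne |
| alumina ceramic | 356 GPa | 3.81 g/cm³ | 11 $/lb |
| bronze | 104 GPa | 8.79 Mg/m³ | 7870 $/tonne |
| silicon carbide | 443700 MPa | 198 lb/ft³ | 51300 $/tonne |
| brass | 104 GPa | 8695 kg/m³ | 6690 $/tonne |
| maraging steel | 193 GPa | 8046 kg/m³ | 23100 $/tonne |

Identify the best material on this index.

alumina ceramic

Normalizing units and computing the index:
  beryllium: E = 305.9 GPa, ρ = 1850 kg/m³, cost = 553.0 $/kg
  alumina ceramic: E = 356.0 GPa, ρ = 3810 kg/m³, cost = 24.25 $/kg
  bronze: E = 104.0 GPa, ρ = 8790 kg/m³, cost = 7.870 $/kg
  silicon carbide: E = 443.7 GPa, ρ = 3172 kg/m³, cost = 51.30 $/kg
  brass: E = 104.0 GPa, ρ = 8695 kg/m³, cost = 6.690 $/kg
  maraging steel: E = 193.0 GPa, ρ = 8046 kg/m³, cost = 23.10 $/kg
  alumina ceramic: M = 3.85 MN·m per $
  silicon carbide: M = 2.73 MN·m per $
  brass: M = 1.79 MN·m per $
  bronze: M = 1.50 MN·m per $
  maraging steel: M = 1.04 MN·m per $
  beryllium: M = 0.299 MN·m per $
The maximum is for alumina ceramic.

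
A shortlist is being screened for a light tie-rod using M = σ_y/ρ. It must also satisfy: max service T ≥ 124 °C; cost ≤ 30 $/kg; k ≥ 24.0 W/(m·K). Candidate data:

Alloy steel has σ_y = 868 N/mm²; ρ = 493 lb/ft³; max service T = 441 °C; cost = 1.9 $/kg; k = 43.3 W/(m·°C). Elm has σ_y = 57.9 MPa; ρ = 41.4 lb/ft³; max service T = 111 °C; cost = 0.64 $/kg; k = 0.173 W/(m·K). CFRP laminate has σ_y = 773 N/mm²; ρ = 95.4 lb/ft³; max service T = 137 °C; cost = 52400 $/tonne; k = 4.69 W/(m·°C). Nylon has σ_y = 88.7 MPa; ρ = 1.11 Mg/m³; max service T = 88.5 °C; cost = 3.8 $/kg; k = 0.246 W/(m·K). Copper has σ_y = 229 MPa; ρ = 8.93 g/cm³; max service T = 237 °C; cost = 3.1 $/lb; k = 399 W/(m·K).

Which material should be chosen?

Screen on constraints: max service T ≥ 124 °C; cost ≤ 30 $/kg; k ≥ 24.0 W/(m·K). Survivors: alloy steel, copper.
Putting every candidate on a common basis:
  alloy steel: σ_y = 868.0 MPa, ρ = 7897 kg/m³
  copper: σ_y = 229.0 MPa, ρ = 8930 kg/m³
  alloy steel: M = 110 kN·m/kg
  copper: M = 25.6 kN·m/kg
The maximum is for alloy steel.

alloy steel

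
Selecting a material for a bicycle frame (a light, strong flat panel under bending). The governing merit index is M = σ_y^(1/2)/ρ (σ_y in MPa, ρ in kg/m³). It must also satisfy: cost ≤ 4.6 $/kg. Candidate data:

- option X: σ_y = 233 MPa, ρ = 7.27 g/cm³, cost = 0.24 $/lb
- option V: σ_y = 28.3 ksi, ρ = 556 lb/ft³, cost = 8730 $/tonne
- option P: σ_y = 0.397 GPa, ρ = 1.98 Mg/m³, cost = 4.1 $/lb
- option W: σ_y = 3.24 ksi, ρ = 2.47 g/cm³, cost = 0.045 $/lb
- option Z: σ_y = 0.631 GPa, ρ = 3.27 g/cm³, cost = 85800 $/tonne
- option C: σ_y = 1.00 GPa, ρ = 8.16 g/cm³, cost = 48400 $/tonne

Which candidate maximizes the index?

Screen on constraints: cost ≤ 4.6 $/kg. Survivors: option X, option W.
After converting to SI:
  option X: σ_y = 233.0 MPa, ρ = 7270 kg/m³
  option W: σ_y = 22.34 MPa, ρ = 2470 kg/m³
  option X: M = 2.10×10⁻³
  option W: M = 1.91×10⁻³
Option X ranks first.

option X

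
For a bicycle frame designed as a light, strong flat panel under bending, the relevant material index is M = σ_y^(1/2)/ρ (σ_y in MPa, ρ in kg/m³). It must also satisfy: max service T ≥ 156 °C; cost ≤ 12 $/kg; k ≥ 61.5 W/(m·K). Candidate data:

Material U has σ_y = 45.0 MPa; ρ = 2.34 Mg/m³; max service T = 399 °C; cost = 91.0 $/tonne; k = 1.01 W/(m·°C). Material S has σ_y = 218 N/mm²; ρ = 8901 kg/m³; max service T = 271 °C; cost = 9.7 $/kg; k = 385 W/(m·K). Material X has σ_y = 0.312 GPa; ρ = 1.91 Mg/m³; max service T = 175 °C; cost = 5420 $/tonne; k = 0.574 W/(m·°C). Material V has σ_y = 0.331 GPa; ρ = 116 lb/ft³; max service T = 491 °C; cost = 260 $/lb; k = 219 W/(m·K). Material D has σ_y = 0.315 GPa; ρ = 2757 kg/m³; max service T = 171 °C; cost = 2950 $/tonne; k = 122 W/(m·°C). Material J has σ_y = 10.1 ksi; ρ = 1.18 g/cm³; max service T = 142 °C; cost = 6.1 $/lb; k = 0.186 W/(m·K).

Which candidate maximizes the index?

Screen on constraints: max service T ≥ 156 °C; cost ≤ 12 $/kg; k ≥ 61.5 W/(m·K). Survivors: material S, material D.
Putting every candidate on a common basis:
  material S: σ_y = 218.0 MPa, ρ = 8901 kg/m³
  material D: σ_y = 315.0 MPa, ρ = 2757 kg/m³
  material D: M = 6.44×10⁻³
  material S: M = 1.66×10⁻³
Material D ranks first.

material D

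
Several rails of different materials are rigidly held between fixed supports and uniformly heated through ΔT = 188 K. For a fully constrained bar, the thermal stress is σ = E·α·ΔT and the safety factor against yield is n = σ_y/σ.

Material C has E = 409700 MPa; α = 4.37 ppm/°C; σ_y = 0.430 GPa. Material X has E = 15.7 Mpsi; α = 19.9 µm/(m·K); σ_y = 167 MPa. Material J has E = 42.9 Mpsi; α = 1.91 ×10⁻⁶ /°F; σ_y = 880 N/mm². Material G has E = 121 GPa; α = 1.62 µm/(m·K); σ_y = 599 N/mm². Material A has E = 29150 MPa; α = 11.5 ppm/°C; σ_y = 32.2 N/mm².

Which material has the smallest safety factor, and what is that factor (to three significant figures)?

With everything in SI (GPa, ×10⁻⁶/K, MPa):
  material C: E = 409.7, α = 4.37, σ_y = 430.0 → σ = 337 MPa, n = 1.28
  material X: E = 108.2, α = 19.9, σ_y = 167.0 → σ = 405 MPa, n = 0.412
  material J: E = 295.8, α = 3.44, σ_y = 880.0 → σ = 191 MPa, n = 4.60
  material G: E = 121.0, α = 1.62, σ_y = 599.0 → σ = 36.9 MPa, n = 16.3
  material A: E = 29.15, α = 11.5, σ_y = 32.20 → σ = 63.0 MPa, n = 0.511
The minimum is material X at n = 0.412.

material X, n = 0.412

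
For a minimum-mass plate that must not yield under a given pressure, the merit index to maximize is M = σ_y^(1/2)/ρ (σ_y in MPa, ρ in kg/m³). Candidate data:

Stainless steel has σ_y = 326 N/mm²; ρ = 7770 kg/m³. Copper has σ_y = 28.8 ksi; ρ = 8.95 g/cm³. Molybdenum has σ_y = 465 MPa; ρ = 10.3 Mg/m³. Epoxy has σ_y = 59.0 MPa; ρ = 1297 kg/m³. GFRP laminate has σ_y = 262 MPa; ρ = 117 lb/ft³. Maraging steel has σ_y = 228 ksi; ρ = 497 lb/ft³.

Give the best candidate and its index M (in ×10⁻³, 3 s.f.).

GFRP laminate, M = 8.64×10⁻³

Normalizing units and computing the index:
  stainless steel: σ_y = 326.0 MPa, ρ = 7770 kg/m³
  copper: σ_y = 198.6 MPa, ρ = 8950 kg/m³
  molybdenum: σ_y = 465.0 MPa, ρ = 10300 kg/m³
  epoxy: σ_y = 59.00 MPa, ρ = 1297 kg/m³
  GFRP laminate: σ_y = 262.0 MPa, ρ = 1874 kg/m³
  maraging steel: σ_y = 1572 MPa, ρ = 7961 kg/m³
  GFRP laminate: M = 8.64×10⁻³
  epoxy: M = 5.92×10⁻³
  maraging steel: M = 4.98×10⁻³
  stainless steel: M = 2.32×10⁻³
  molybdenum: M = 2.09×10⁻³
  copper: M = 1.57×10⁻³
GFRP laminate has the largest M.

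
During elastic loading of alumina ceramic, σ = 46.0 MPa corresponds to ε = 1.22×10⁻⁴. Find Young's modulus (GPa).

377 GPa

E = σ/ε = 46.0 MPa / 1.22×10⁻⁴ = 377000 MPa = 377 GPa.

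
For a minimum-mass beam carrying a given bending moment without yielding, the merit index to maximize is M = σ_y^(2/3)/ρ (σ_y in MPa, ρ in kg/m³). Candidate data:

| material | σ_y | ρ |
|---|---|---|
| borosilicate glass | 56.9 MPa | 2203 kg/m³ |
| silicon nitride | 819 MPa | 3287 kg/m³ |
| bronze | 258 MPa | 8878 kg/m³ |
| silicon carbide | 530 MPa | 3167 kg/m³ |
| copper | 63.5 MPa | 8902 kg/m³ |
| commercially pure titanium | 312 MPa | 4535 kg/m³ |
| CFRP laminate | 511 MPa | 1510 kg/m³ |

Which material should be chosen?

CFRP laminate

Computing M directly (units already consistent):
  CFRP laminate: M = 42.3×10⁻³
  silicon nitride: M = 26.6×10⁻³
  silicon carbide: M = 20.7×10⁻³
  commercially pure titanium: M = 10.1×10⁻³
  borosilicate glass: M = 6.72×10⁻³
  bronze: M = 4.56×10⁻³
  copper: M = 1.79×10⁻³
CFRP laminate has the largest M.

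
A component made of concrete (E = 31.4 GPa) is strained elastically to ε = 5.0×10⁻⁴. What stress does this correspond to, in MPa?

σ = E·ε = 31400 MPa × 5.0×10⁻⁴ = 15.7 MPa.

15.7 MPa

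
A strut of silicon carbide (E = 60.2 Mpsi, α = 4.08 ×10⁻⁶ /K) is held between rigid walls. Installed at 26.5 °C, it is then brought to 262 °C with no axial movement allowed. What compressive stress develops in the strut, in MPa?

399 MPa

E = 60.2 Mpsi = 415.1 GPa.
ΔT = 235.5 K. Constrained thermal stress σ = E·α·ΔT = 415.1×10³ MPa × 4.08×10⁻⁶ × 235.5 = 399 MPa (compressive).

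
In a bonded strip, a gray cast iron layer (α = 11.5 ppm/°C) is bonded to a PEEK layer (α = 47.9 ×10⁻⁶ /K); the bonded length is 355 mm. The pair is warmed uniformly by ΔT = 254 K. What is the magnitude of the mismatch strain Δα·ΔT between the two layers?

9.25×10⁻³

Δα = |11.5 − 47.9|×10⁻⁶/K = 36.4×10⁻⁶/K.
Mismatch strain = Δα·ΔT = 36.4×10⁻⁶ × 254.0 = 9.25×10⁻³.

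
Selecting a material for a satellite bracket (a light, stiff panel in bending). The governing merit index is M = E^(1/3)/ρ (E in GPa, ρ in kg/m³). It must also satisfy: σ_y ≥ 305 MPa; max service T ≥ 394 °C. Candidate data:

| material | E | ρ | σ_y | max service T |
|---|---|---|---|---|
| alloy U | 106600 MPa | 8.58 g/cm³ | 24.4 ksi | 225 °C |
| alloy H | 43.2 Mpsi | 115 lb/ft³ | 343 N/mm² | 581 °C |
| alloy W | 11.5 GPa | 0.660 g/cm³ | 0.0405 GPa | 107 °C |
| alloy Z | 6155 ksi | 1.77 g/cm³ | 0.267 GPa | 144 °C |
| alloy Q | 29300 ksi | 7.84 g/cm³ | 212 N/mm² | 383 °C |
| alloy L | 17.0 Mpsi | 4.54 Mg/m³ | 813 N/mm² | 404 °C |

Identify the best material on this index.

alloy H

Screen on constraints: σ_y ≥ 305 MPa; max service T ≥ 394 °C. Survivors: alloy H, alloy L.
Convert each candidate to consistent units, then evaluate M:
  alloy H: E = 297.9 GPa, ρ = 1842 kg/m³
  alloy L: E = 117.2 GPa, ρ = 4540 kg/m³
  alloy H: M = 3.63×10⁻³
  alloy L: M = 1.08×10⁻³
Alloy H has the largest M.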